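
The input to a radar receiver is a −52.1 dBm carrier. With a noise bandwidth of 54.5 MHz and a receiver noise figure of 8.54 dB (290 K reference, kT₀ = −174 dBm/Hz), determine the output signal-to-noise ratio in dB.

36.0 dB

Noise floor: N = −174 + 10 log₁₀(B) + NF
10 log₁₀(5.45×10⁷) = 77.36 dB
N = −174 + 77.36 + 8.54 = −88.10 dBm
SNR = P_sig − N = −52.1 − (−88.10) = 36.00 dB → 36.0 dB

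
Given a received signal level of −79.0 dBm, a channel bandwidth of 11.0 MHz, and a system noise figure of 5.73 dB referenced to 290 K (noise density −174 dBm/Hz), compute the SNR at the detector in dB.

18.9 dB

Noise floor: N = −174 + 10 log₁₀(B) + NF
10 log₁₀(1.10×10⁷) = 70.41 dB
N = −174 + 70.41 + 5.73 = −97.86 dBm
SNR = P_sig − N = −79.0 − (−97.86) = 18.86 dB → 18.9 dB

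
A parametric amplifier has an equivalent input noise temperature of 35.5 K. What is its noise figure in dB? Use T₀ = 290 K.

0.502 dB

F = 1 + T_e/T₀ = 1 + 35.5/290 = 1.12241
NF = 10 log₁₀(1.12241) = 0.502 dB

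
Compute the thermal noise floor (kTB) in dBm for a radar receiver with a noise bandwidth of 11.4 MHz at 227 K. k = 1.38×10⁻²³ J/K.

−104.5 dBm

P_n = kTB = 1.38×10⁻²³ × 227 × 1.14×10⁷ = 3.57×10⁻¹⁴ W
In dBm: 10 log₁₀(3.57×10⁻¹⁴ / 10⁻³) = −104.5 dBm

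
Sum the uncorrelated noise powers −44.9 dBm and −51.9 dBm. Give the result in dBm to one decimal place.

−44.1 dBm

Convert to linear, add, convert back:
P₁ = 3.24×10⁻⁸ W, P₂ = 6.46×10⁻⁹ W
P_tot = 3.88×10⁻⁸ W → 10 log₁₀(P_tot / 10⁻³) = −44.1 dBm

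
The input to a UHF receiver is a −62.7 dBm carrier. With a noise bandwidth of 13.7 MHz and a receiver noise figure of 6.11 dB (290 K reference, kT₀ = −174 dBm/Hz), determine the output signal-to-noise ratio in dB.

33.8 dB

Noise floor: N = −174 + 10 log₁₀(B) + NF
10 log₁₀(1.37×10⁷) = 71.37 dB
N = −174 + 71.37 + 6.11 = −96.52 dBm
SNR = P_sig − N = −62.7 − (−96.52) = 33.82 dB → 33.8 dB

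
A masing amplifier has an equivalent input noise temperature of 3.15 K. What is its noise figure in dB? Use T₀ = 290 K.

0.047 dB

F = 1 + T_e/T₀ = 1 + 3.15/290 = 1.01086
NF = 10 log₁₀(1.01086) = 0.047 dB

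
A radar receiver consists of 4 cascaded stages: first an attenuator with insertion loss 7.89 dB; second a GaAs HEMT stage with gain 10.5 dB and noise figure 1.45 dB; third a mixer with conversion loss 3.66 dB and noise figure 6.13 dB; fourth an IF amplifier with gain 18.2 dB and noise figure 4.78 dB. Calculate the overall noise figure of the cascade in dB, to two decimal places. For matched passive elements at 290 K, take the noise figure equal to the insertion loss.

Convert to linear (a loss of L dB is a gain of −L dB): F_i = 10^(NF_i/10), G_i = 10^(G_i,dB/10)
  Stage 1: F_1 = 10^(7.89/10) = 6.152, G_1 = 10^(−7.89/10) = 0.1626
  Stage 2: F_2 = 10^(1.45/10) = 1.396, G_2 = 10^(10.5/10) = 11.22
  Stage 3: F_3 = 10^(6.13/10) = 4.102, G_3 = 10^(−3.66/10) = 0.4305
  Stage 4: F_4 = 10^(4.78/10) = 3.006, G_4 = 10^(18.2/10) = 66.07
Friis cascade:
  F = 6.152 + (1.396 − 1)/0.1626 + (4.102 − 1)/1.824 + (3.006 − 1)/0.7852 = 12.85
NF = 10 log₁₀(12.85) = 11.09 dB

11.09 dB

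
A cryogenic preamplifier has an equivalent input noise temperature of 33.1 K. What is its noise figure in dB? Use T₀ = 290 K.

F = 1 + T_e/T₀ = 1 + 33.1/290 = 1.11414
NF = 10 log₁₀(1.11414) = 0.469 dB

0.469 dB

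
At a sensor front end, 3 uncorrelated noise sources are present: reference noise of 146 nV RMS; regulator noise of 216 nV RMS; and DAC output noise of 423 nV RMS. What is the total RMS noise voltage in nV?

Uncorrelated sources add in power (mean-square): V_tot = √(ΣV_i²)
V_tot = √[(1.46×10⁻⁷)² + (2.16×10⁻⁷)² + (4.23×10⁻⁷)²] = 4.97×10⁻⁷ V = 497 nV

497 nV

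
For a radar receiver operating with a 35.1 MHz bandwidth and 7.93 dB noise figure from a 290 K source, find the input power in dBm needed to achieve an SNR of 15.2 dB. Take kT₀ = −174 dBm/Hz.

−75.4 dBm

Sensitivity = −174 + 10 log₁₀(B) + NF + SNR_min
= −174 + 75.45 + 7.93 + 15.2
= −75.42 dBm → −75.4 dBm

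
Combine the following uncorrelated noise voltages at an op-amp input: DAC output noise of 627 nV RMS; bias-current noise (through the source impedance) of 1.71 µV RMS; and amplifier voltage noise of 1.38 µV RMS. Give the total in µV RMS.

2.29 µV

Uncorrelated sources add in power (mean-square): V_tot = √(ΣV_i²)
V_tot = √[(6.27×10⁻⁷)² + (1.71×10⁻⁶)² + (1.38×10⁻⁶)²] = 2.29×10⁻⁶ V = 2.29 µV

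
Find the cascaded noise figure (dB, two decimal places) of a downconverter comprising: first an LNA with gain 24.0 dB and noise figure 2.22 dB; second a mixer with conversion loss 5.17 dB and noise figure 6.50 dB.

2.26 dB

Convert to linear (a loss of L dB is a gain of −L dB): F_i = 10^(NF_i/10), G_i = 10^(G_i,dB/10)
  Stage 1: F_1 = 10^(2.22/10) = 1.667, G_1 = 10^(24.0/10) = 251.2
  Stage 2: F_2 = 10^(6.50/10) = 4.467, G_2 = 10^(−5.17/10) = 0.3041
Friis cascade:
  F = 1.667 + (4.467 − 1)/251.2 = 1.681
NF = 10 log₁₀(1.681) = 2.26 dB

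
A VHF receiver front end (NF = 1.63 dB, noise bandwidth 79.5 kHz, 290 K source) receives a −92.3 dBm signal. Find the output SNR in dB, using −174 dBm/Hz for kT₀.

31.1 dB

Noise floor: N = −174 + 10 log₁₀(B) + NF
10 log₁₀(7.95×10⁴) = 49 dB
N = −174 + 49 + 1.63 = −123.37 dBm
SNR = P_sig − N = −92.3 − (−123.37) = 31.07 dB → 31.1 dB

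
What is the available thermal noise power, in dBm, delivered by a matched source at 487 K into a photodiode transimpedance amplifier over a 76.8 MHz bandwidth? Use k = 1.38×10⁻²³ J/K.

−92.9 dBm

P_n = kTB = 1.38×10⁻²³ × 487 × 7.68×10⁷ = 5.16×10⁻¹³ W
In dBm: 10 log₁₀(5.16×10⁻¹³ / 10⁻³) = −92.9 dBm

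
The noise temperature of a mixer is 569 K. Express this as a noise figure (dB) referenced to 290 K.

4.72 dB

F = 1 + T_e/T₀ = 1 + 569/290 = 2.96207
NF = 10 log₁₀(2.96207) = 4.72 dB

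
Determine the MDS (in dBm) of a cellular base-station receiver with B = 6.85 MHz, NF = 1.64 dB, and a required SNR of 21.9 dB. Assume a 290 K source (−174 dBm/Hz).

−82.1 dBm

Sensitivity = −174 + 10 log₁₀(B) + NF + SNR_min
= −174 + 68.36 + 1.64 + 21.9
= −82.10 dBm → −82.1 dBm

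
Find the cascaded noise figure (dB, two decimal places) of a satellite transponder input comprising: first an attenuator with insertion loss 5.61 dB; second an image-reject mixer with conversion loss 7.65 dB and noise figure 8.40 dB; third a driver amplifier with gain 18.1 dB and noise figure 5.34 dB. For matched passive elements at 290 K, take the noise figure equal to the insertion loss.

18.83 dB

Convert to linear (a loss of L dB is a gain of −L dB): F_i = 10^(NF_i/10), G_i = 10^(G_i,dB/10)
  Stage 1: F_1 = 10^(5.61/10) = 3.639, G_1 = 10^(−5.61/10) = 0.2748
  Stage 2: F_2 = 10^(8.40/10) = 6.918, G_2 = 10^(−7.65/10) = 0.1718
  Stage 3: F_3 = 10^(5.34/10) = 3.420, G_3 = 10^(18.1/10) = 64.57
Friis cascade:
  F = 3.639 + (6.918 − 1)/0.2748 + (3.420 − 1)/0.04721 = 76.44
NF = 10 log₁₀(76.44) = 18.83 dB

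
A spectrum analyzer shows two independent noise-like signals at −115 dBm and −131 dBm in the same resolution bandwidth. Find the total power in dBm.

−114.9 dBm

Convert to linear, add, convert back:
P₁ = 3.16×10⁻¹⁵ W, P₂ = 7.94×10⁻¹⁷ W
P_tot = 3.24×10⁻¹⁵ W → 10 log₁₀(P_tot / 10⁻³) = −114.9 dBm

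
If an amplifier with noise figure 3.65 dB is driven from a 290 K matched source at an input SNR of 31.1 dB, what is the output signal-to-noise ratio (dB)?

By definition F = SNR_in/SNR_out, so in dB: SNR_out = SNR_in − NF
SNR_out = 31.1 − 3.65 = 27.45 dB

27.45 dB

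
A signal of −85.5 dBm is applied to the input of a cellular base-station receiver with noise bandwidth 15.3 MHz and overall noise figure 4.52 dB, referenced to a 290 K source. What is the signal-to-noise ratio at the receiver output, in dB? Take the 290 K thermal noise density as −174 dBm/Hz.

12.1 dB

Noise floor: N = −174 + 10 log₁₀(B) + NF
10 log₁₀(1.53×10⁷) = 71.85 dB
N = −174 + 71.85 + 4.52 = −97.63 dBm
SNR = P_sig − N = −85.5 − (−97.63) = 12.13 dB → 12.1 dB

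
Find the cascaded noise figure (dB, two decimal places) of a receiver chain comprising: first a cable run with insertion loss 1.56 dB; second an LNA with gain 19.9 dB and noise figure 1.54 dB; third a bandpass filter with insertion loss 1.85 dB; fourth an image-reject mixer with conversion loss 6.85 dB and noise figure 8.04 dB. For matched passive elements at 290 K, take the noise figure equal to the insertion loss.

3.36 dB

Convert to linear (a loss of L dB is a gain of −L dB): F_i = 10^(NF_i/10), G_i = 10^(G_i,dB/10)
  Stage 1: F_1 = 10^(1.56/10) = 1.432, G_1 = 10^(−1.56/10) = 0.6982
  Stage 2: F_2 = 10^(1.54/10) = 1.426, G_2 = 10^(19.9/10) = 97.72
  Stage 3: F_3 = 10^(1.85/10) = 1.531, G_3 = 10^(−1.85/10) = 0.6531
  Stage 4: F_4 = 10^(8.04/10) = 6.368, G_4 = 10^(−6.85/10) = 0.2065
Friis cascade:
  F = 1.432 + (1.426 − 1)/0.6982 + (1.531 − 1)/68.23 + (6.368 − 1)/44.57 = 2.170
NF = 10 log₁₀(2.170) = 3.36 dB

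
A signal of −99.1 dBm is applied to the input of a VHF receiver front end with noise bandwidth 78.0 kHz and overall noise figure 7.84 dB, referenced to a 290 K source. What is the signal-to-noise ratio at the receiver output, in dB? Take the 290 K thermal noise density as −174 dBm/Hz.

18.1 dB

Noise floor: N = −174 + 10 log₁₀(B) + NF
10 log₁₀(7.80×10⁴) = 48.92 dB
N = −174 + 48.92 + 7.84 = −117.24 dBm
SNR = P_sig − N = −99.1 − (−117.24) = 18.14 dB → 18.1 dB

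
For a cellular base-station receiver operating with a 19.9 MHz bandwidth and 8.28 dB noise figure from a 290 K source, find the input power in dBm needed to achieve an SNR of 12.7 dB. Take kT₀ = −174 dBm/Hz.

−80.0 dBm

Sensitivity = −174 + 10 log₁₀(B) + NF + SNR_min
= −174 + 72.99 + 8.28 + 12.7
= −80.03 dBm → −80.0 dBm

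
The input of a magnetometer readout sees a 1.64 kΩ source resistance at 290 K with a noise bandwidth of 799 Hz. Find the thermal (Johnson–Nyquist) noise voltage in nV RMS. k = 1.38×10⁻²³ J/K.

145 nV

V_n = √(4kTRB)
4kTRB = 4 × 1.38×10⁻²³ × 290 × 1.64×10³ × 7.99×10² = 2.10×10⁻¹⁴ V²
V_n = √(2.10×10⁻¹⁴) = 1.45×10⁻⁷ V = 145 nV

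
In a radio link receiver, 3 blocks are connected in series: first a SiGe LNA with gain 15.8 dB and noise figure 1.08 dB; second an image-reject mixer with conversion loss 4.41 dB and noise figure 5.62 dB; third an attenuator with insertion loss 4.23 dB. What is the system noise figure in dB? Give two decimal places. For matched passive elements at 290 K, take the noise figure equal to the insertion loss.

1.68 dB

Convert to linear (a loss of L dB is a gain of −L dB): F_i = 10^(NF_i/10), G_i = 10^(G_i,dB/10)
  Stage 1: F_1 = 10^(1.08/10) = 1.282, G_1 = 10^(15.8/10) = 38.02
  Stage 2: F_2 = 10^(5.62/10) = 3.648, G_2 = 10^(−4.41/10) = 0.3622
  Stage 3: F_3 = 10^(4.23/10) = 2.649, G_3 = 10^(−4.23/10) = 0.3776
Friis cascade:
  F = 1.282 + (3.648 − 1)/38.02 + (2.649 − 1)/13.77 = 1.472
NF = 10 log₁₀(1.472) = 1.68 dB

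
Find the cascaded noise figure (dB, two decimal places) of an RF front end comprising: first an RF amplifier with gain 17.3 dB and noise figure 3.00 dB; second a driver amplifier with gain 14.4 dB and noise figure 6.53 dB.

3.14 dB

Convert to linear (a loss of L dB is a gain of −L dB): F_i = 10^(NF_i/10), G_i = 10^(G_i,dB/10)
  Stage 1: F_1 = 10^(3.00/10) = 1.995, G_1 = 10^(17.3/10) = 53.70
  Stage 2: F_2 = 10^(6.53/10) = 4.498, G_2 = 10^(14.4/10) = 27.54
Friis cascade:
  F = 1.995 + (4.498 − 1)/53.70 = 2.060
NF = 10 log₁₀(2.060) = 3.14 dB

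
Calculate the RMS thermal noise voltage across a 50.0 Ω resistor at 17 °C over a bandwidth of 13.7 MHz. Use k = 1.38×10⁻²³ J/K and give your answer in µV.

T = 17 °C + 273.15 = 290.15 K
V_n = √(4kTRB)
4kTRB = 4 × 1.38×10⁻²³ × 290.15 × 5.00×10¹ × 1.37×10⁷ = 1.10×10⁻¹¹ V²
V_n = √(1.10×10⁻¹¹) = 3.31×10⁻⁶ V = 3.31 µV

3.31 µV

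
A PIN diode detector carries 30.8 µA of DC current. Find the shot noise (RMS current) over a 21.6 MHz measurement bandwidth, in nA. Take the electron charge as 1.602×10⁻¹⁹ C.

I_n = √(2qI·B)
2qI·B = 2 × 1.602×10⁻¹⁹ × 3.08×10⁻⁵ × 2.16×10⁷ = 2.13×10⁻¹⁶ A²
I_n = √(2.13×10⁻¹⁶) = 1.46×10⁻⁸ A = 14.6 nA

14.6 nA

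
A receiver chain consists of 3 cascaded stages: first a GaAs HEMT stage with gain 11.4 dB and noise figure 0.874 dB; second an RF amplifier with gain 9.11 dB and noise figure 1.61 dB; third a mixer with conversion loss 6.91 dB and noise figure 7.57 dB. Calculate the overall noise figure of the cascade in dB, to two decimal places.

Convert to linear (a loss of L dB is a gain of −L dB): F_i = 10^(NF_i/10), G_i = 10^(G_i,dB/10)
  Stage 1: F_1 = 10^(0.874/10) = 1.223, G_1 = 10^(11.4/10) = 13.80
  Stage 2: F_2 = 10^(1.61/10) = 1.449, G_2 = 10^(9.11/10) = 8.147
  Stage 3: F_3 = 10^(7.57/10) = 5.715, G_3 = 10^(−6.91/10) = 0.2037
Friis cascade:
  F = 1.223 + (1.449 − 1)/13.80 + (5.715 − 1)/112.5 = 1.297
NF = 10 log₁₀(1.297) = 1.13 dB

1.13 dB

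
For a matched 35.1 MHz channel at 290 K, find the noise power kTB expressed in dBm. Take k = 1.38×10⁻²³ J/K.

−98.5 dBm

P_n = kTB = 1.38×10⁻²³ × 290 × 3.51×10⁷ = 1.40×10⁻¹³ W
In dBm: 10 log₁₀(1.40×10⁻¹³ / 10⁻³) = −98.5 dBm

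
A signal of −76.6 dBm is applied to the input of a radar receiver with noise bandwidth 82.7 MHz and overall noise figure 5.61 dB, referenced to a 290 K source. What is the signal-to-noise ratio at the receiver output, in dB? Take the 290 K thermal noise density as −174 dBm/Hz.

Noise floor: N = −174 + 10 log₁₀(B) + NF
10 log₁₀(8.27×10⁷) = 79.18 dB
N = −174 + 79.18 + 5.61 = −89.21 dBm
SNR = P_sig − N = −76.6 − (−89.21) = 12.61 dB → 12.6 dB

12.6 dB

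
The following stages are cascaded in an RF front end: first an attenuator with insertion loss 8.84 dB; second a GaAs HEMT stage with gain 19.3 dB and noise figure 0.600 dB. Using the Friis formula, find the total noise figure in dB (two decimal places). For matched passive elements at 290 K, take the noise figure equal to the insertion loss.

Convert to linear (a loss of L dB is a gain of −L dB): F_i = 10^(NF_i/10), G_i = 10^(G_i,dB/10)
  Stage 1: F_1 = 10^(8.84/10) = 7.656, G_1 = 10^(−8.84/10) = 0.1306
  Stage 2: F_2 = 10^(0.600/10) = 1.148, G_2 = 10^(19.3/10) = 85.11
Friis cascade:
  F = 7.656 + (1.148 − 1)/0.1306 = 8.790
NF = 10 log₁₀(8.790) = 9.44 dB

9.44 dB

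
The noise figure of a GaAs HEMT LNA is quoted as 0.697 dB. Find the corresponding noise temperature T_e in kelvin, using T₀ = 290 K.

F = 10^(0.697/10) = 1.17409
T_e = (F − 1)·T₀ = (1.17409 − 1) × 290 = 50.5 K

50.5 K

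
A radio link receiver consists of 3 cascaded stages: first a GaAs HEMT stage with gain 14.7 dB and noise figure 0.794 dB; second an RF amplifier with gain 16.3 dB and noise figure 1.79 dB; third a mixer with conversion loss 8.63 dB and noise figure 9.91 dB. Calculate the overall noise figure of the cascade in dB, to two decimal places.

0.88 dB

Convert to linear (a loss of L dB is a gain of −L dB): F_i = 10^(NF_i/10), G_i = 10^(G_i,dB/10)
  Stage 1: F_1 = 10^(0.794/10) = 1.201, G_1 = 10^(14.7/10) = 29.51
  Stage 2: F_2 = 10^(1.79/10) = 1.510, G_2 = 10^(16.3/10) = 42.66
  Stage 3: F_3 = 10^(9.91/10) = 9.795, G_3 = 10^(−8.63/10) = 0.1371
Friis cascade:
  F = 1.201 + (1.510 − 1)/29.51 + (9.795 − 1)/1259 = 1.225
NF = 10 log₁₀(1.225) = 0.88 dB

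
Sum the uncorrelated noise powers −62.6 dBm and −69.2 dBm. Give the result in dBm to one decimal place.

−61.7 dBm

Convert to linear, add, convert back:
P₁ = 5.50×10⁻¹⁰ W, P₂ = 1.20×10⁻¹⁰ W
P_tot = 6.70×10⁻¹⁰ W → 10 log₁₀(P_tot / 10⁻³) = −61.7 dBm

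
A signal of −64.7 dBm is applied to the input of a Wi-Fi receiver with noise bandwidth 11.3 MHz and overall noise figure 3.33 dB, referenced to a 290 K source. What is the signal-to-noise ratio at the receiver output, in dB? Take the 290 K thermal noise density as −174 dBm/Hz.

35.4 dB

Noise floor: N = −174 + 10 log₁₀(B) + NF
10 log₁₀(1.13×10⁷) = 70.53 dB
N = −174 + 70.53 + 3.33 = −100.14 dBm
SNR = P_sig − N = −64.7 − (−100.14) = 35.44 dB → 35.4 dB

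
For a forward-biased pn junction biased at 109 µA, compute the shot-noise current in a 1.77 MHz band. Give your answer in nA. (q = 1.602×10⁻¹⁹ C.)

7.86 nA

I_n = √(2qI·B)
2qI·B = 2 × 1.602×10⁻¹⁹ × 1.09×10⁻⁴ × 1.77×10⁶ = 6.18×10⁻¹⁷ A²
I_n = √(6.18×10⁻¹⁷) = 7.86×10⁻⁹ A = 7.86 nA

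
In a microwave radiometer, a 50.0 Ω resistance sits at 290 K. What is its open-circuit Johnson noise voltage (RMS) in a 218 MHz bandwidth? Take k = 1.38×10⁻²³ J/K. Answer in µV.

13.2 µV

V_n = √(4kTRB)
4kTRB = 4 × 1.38×10⁻²³ × 290 × 5.00×10¹ × 2.18×10⁸ = 1.74×10⁻¹⁰ V²
V_n = √(1.74×10⁻¹⁰) = 1.32×10⁻⁵ V = 13.2 µV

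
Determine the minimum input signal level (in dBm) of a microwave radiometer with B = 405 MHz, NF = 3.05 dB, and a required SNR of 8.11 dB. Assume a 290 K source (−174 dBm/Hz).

−76.8 dBm

Sensitivity = −174 + 10 log₁₀(B) + NF + SNR_min
= −174 + 86.07 + 3.05 + 8.11
= −76.77 dBm → −76.8 dBm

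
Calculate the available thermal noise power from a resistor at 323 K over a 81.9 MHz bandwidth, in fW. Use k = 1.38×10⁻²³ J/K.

365 fW

P_n = kTB = 1.38×10⁻²³ × 323 × 8.19×10⁷ = 3.65×10⁻¹³ W = 365 fW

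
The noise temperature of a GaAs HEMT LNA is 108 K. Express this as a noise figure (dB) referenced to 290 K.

F = 1 + T_e/T₀ = 1 + 108/290 = 1.37241
NF = 10 log₁₀(1.37241) = 1.37 dB

1.37 dB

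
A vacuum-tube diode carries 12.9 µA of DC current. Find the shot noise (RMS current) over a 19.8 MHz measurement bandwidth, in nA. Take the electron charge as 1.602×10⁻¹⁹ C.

I_n = √(2qI·B)
2qI·B = 2 × 1.602×10⁻¹⁹ × 1.29×10⁻⁵ × 1.98×10⁷ = 8.18×10⁻¹⁷ A²
I_n = √(8.18×10⁻¹⁷) = 9.05×10⁻⁹ A = 9.05 nA

9.05 nA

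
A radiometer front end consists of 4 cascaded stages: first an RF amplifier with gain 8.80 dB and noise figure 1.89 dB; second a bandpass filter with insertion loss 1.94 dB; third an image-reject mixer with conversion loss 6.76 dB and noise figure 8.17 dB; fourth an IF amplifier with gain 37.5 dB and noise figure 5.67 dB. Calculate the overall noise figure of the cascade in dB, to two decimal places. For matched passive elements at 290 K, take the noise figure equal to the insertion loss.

Convert to linear (a loss of L dB is a gain of −L dB): F_i = 10^(NF_i/10), G_i = 10^(G_i,dB/10)
  Stage 1: F_1 = 10^(1.89/10) = 1.545, G_1 = 10^(8.80/10) = 7.586
  Stage 2: F_2 = 10^(1.94/10) = 1.563, G_2 = 10^(−1.94/10) = 0.6397
  Stage 3: F_3 = 10^(8.17/10) = 6.561, G_3 = 10^(−6.76/10) = 0.2109
  Stage 4: F_4 = 10^(5.67/10) = 3.690, G_4 = 10^(37.5/10) = 5623
Friis cascade:
  F = 1.545 + (1.563 − 1)/7.586 + (6.561 − 1)/4.853 + (3.690 − 1)/1.023 = 5.394
NF = 10 log₁₀(5.394) = 7.32 dB

7.32 dB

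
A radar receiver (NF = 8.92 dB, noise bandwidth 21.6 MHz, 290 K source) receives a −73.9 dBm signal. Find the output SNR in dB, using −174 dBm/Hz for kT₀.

Noise floor: N = −174 + 10 log₁₀(B) + NF
10 log₁₀(2.16×10⁷) = 73.34 dB
N = −174 + 73.34 + 8.92 = −91.74 dBm
SNR = P_sig − N = −73.9 − (−91.74) = 17.84 dB → 17.8 dB

17.8 dB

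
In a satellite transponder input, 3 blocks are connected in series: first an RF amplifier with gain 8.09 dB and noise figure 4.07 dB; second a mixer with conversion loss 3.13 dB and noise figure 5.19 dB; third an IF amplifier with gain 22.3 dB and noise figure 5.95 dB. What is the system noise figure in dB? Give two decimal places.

5.85 dB

Convert to linear (a loss of L dB is a gain of −L dB): F_i = 10^(NF_i/10), G_i = 10^(G_i,dB/10)
  Stage 1: F_1 = 10^(4.07/10) = 2.553, G_1 = 10^(8.09/10) = 6.442
  Stage 2: F_2 = 10^(5.19/10) = 3.304, G_2 = 10^(−3.13/10) = 0.4864
  Stage 3: F_3 = 10^(5.95/10) = 3.936, G_3 = 10^(22.3/10) = 169.8
Friis cascade:
  F = 2.553 + (3.304 − 1)/6.442 + (3.936 − 1)/3.133 = 3.847
NF = 10 log₁₀(3.847) = 5.85 dB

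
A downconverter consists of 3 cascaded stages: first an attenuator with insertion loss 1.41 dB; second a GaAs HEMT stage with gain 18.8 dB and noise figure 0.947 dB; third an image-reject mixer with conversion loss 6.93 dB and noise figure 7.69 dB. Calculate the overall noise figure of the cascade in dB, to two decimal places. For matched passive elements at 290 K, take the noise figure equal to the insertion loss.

2.58 dB

Convert to linear (a loss of L dB is a gain of −L dB): F_i = 10^(NF_i/10), G_i = 10^(G_i,dB/10)
  Stage 1: F_1 = 10^(1.41/10) = 1.384, G_1 = 10^(−1.41/10) = 0.7228
  Stage 2: F_2 = 10^(0.947/10) = 1.244, G_2 = 10^(18.8/10) = 75.86
  Stage 3: F_3 = 10^(7.69/10) = 5.875, G_3 = 10^(−6.93/10) = 0.2028
Friis cascade:
  F = 1.384 + (1.244 − 1)/0.7228 + (5.875 − 1)/54.83 = 1.810
NF = 10 log₁₀(1.810) = 2.58 dB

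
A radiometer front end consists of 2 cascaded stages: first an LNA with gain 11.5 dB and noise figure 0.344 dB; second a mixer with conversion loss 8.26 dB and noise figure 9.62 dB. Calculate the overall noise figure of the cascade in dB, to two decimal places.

2.20 dB

Convert to linear (a loss of L dB is a gain of −L dB): F_i = 10^(NF_i/10), G_i = 10^(G_i,dB/10)
  Stage 1: F_1 = 10^(0.344/10) = 1.082, G_1 = 10^(11.5/10) = 14.13
  Stage 2: F_2 = 10^(9.62/10) = 9.162, G_2 = 10^(−8.26/10) = 0.1493
Friis cascade:
  F = 1.082 + (9.162 − 1)/14.13 = 1.660
NF = 10 log₁₀(1.660) = 2.20 dB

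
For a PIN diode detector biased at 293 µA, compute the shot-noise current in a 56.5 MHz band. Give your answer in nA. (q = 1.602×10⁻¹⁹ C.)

I_n = √(2qI·B)
2qI·B = 2 × 1.602×10⁻¹⁹ × 2.93×10⁻⁴ × 5.65×10⁷ = 5.30×10⁻¹⁵ A²
I_n = √(5.30×10⁻¹⁵) = 7.28×10⁻⁸ A = 72.8 nA

72.8 nA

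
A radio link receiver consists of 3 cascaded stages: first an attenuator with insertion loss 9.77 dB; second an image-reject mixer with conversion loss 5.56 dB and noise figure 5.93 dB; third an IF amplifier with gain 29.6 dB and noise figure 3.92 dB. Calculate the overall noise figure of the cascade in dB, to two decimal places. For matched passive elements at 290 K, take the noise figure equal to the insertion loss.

19.40 dB

Convert to linear (a loss of L dB is a gain of −L dB): F_i = 10^(NF_i/10), G_i = 10^(G_i,dB/10)
  Stage 1: F_1 = 10^(9.77/10) = 9.484, G_1 = 10^(−9.77/10) = 0.1054
  Stage 2: F_2 = 10^(5.93/10) = 3.917, G_2 = 10^(−5.56/10) = 0.2780
  Stage 3: F_3 = 10^(3.92/10) = 2.466, G_3 = 10^(29.6/10) = 912.0
Friis cascade:
  F = 9.484 + (3.917 − 1)/0.1054 + (2.466 − 1)/0.02931 = 87.17
NF = 10 log₁₀(87.17) = 19.40 dB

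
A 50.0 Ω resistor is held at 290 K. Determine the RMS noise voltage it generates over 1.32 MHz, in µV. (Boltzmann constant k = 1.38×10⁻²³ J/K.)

V_n = √(4kTRB)
4kTRB = 4 × 1.38×10⁻²³ × 290 × 5.00×10¹ × 1.32×10⁶ = 1.06×10⁻¹² V²
V_n = √(1.06×10⁻¹²) = 1.03×10⁻⁶ V = 1.03 µV

1.03 µV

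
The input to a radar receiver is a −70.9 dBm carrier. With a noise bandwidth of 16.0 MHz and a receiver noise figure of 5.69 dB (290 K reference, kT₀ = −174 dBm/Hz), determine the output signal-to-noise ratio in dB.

25.4 dB

Noise floor: N = −174 + 10 log₁₀(B) + NF
10 log₁₀(1.60×10⁷) = 72.04 dB
N = −174 + 72.04 + 5.69 = −96.27 dBm
SNR = P_sig − N = −70.9 − (−96.27) = 25.37 dB → 25.4 dB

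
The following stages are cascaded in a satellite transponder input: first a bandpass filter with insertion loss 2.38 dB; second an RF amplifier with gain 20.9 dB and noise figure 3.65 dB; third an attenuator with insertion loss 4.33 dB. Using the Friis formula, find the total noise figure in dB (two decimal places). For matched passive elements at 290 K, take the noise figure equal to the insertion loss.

Convert to linear (a loss of L dB is a gain of −L dB): F_i = 10^(NF_i/10), G_i = 10^(G_i,dB/10)
  Stage 1: F_1 = 10^(2.38/10) = 1.730, G_1 = 10^(−2.38/10) = 0.5781
  Stage 2: F_2 = 10^(3.65/10) = 2.317, G_2 = 10^(20.9/10) = 123.0
  Stage 3: F_3 = 10^(4.33/10) = 2.710, G_3 = 10^(−4.33/10) = 0.3690
Friis cascade:
  F = 1.730 + (2.317 − 1)/0.5781 + (2.710 − 1)/71.12 = 4.033
NF = 10 log₁₀(4.033) = 6.06 dB

6.06 dB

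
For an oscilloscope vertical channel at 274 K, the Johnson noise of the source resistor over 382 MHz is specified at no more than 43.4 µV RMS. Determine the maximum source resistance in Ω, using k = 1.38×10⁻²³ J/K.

Johnson–Nyquist: V_n = √(4kTRB) ⇒ R = V_n² / (4kTB)
4kTB = 4 × 1.38×10⁻²³ × 274 × 3.82×10⁸ = 5.78×10⁻¹²
R = (4.34×10⁻⁵)² / 5.78×10⁻¹² = 3.26×10² Ω = 326 Ω

326 Ω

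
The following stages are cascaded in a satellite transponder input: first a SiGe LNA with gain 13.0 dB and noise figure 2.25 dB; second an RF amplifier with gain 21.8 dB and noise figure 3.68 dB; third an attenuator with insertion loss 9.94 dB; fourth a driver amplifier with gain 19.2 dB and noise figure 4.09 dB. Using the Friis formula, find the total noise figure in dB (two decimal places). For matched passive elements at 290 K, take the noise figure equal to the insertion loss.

Convert to linear (a loss of L dB is a gain of −L dB): F_i = 10^(NF_i/10), G_i = 10^(G_i,dB/10)
  Stage 1: F_1 = 10^(2.25/10) = 1.679, G_1 = 10^(13.0/10) = 19.95
  Stage 2: F_2 = 10^(3.68/10) = 2.333, G_2 = 10^(21.8/10) = 151.4
  Stage 3: F_3 = 10^(9.94/10) = 9.863, G_3 = 10^(−9.94/10) = 0.1014
  Stage 4: F_4 = 10^(4.09/10) = 2.564, G_4 = 10^(19.2/10) = 83.18
Friis cascade:
  F = 1.679 + (2.333 − 1)/19.95 + (9.863 − 1)/3020 + (2.564 − 1)/306.2 = 1.754
NF = 10 log₁₀(1.754) = 2.44 dB

2.44 dB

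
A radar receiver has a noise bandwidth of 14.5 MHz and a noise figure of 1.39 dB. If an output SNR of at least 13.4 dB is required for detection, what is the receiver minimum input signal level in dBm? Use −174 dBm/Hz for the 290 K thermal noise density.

−87.6 dBm

Sensitivity = −174 + 10 log₁₀(B) + NF + SNR_min
= −174 + 71.61 + 1.39 + 13.4
= −87.60 dBm → −87.6 dBm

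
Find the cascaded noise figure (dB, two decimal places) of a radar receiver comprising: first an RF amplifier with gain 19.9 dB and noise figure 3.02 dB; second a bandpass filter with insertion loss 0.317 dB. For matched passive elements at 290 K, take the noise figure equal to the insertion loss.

Convert to linear (a loss of L dB is a gain of −L dB): F_i = 10^(NF_i/10), G_i = 10^(G_i,dB/10)
  Stage 1: F_1 = 10^(3.02/10) = 2.004, G_1 = 10^(19.9/10) = 97.72
  Stage 2: F_2 = 10^(0.317/10) = 1.076, G_2 = 10^(−0.317/10) = 0.9296
Friis cascade:
  F = 2.004 + (1.076 − 1)/97.72 = 2.005
NF = 10 log₁₀(2.005) = 3.02 dB

3.02 dB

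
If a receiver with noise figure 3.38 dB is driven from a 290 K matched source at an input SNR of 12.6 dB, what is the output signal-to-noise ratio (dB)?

9.22 dB

By definition F = SNR_in/SNR_out, so in dB: SNR_out = SNR_in − NF
SNR_out = 12.6 − 3.38 = 9.22 dB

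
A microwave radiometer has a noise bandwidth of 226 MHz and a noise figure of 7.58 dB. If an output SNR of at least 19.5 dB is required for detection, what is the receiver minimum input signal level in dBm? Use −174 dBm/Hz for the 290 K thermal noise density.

−63.4 dBm

Sensitivity = −174 + 10 log₁₀(B) + NF + SNR_min
= −174 + 83.54 + 7.58 + 19.5
= −63.38 dBm → −63.4 dBm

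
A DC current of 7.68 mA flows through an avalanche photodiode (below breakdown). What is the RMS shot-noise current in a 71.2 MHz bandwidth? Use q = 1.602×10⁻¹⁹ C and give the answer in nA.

419 nA

I_n = √(2qI·B)
2qI·B = 2 × 1.602×10⁻¹⁹ × 7.68×10⁻³ × 7.12×10⁷ = 1.75×10⁻¹³ A²
I_n = √(1.75×10⁻¹³) = 4.19×10⁻⁷ A = 419 nA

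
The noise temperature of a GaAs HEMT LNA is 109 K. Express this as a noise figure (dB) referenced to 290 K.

F = 1 + T_e/T₀ = 1 + 109/290 = 1.37586
NF = 10 log₁₀(1.37586) = 1.39 dB

1.39 dB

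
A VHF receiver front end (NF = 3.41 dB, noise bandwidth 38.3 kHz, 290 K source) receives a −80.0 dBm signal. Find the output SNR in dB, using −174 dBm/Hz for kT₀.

Noise floor: N = −174 + 10 log₁₀(B) + NF
10 log₁₀(3.83×10⁴) = 45.83 dB
N = −174 + 45.83 + 3.41 = −124.76 dBm
SNR = P_sig − N = −80.0 − (−124.76) = 44.76 dB → 44.8 dB

44.8 dB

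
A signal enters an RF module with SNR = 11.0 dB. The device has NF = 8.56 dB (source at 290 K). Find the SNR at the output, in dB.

By definition F = SNR_in/SNR_out, so in dB: SNR_out = SNR_in − NF
SNR_out = 11.0 − 8.56 = 2.44 dB

2.44 dB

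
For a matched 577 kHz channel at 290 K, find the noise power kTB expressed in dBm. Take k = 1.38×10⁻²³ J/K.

P_n = kTB = 1.38×10⁻²³ × 290 × 5.77×10⁵ = 2.31×10⁻¹⁵ W
In dBm: 10 log₁₀(2.31×10⁻¹⁵ / 10⁻³) = −116.4 dBm

−116.4 dBm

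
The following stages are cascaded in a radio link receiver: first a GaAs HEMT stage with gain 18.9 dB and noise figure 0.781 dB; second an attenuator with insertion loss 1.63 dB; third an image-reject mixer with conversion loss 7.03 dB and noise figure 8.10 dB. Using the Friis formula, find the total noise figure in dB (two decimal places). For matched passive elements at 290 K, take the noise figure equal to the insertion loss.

1.16 dB

Convert to linear (a loss of L dB is a gain of −L dB): F_i = 10^(NF_i/10), G_i = 10^(G_i,dB/10)
  Stage 1: F_1 = 10^(0.781/10) = 1.197, G_1 = 10^(18.9/10) = 77.62
  Stage 2: F_2 = 10^(1.63/10) = 1.455, G_2 = 10^(−1.63/10) = 0.6871
  Stage 3: F_3 = 10^(8.10/10) = 6.457, G_3 = 10^(−7.03/10) = 0.1982
Friis cascade:
  F = 1.197 + (1.455 − 1)/77.62 + (6.457 − 1)/53.33 = 1.305
NF = 10 log₁₀(1.305) = 1.16 dB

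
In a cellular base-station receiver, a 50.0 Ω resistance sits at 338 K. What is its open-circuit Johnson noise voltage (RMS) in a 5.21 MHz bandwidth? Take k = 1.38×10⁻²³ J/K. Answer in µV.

2.20 µV

V_n = √(4kTRB)
4kTRB = 4 × 1.38×10⁻²³ × 338 × 5.00×10¹ × 5.21×10⁶ = 4.86×10⁻¹² V²
V_n = √(4.86×10⁻¹²) = 2.20×10⁻⁶ V = 2.20 µV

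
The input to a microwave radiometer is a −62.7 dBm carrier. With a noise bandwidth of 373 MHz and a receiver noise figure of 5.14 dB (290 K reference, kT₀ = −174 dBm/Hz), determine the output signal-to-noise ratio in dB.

20.4 dB

Noise floor: N = −174 + 10 log₁₀(B) + NF
10 log₁₀(3.73×10⁸) = 85.72 dB
N = −174 + 85.72 + 5.14 = −83.14 dBm
SNR = P_sig − N = −62.7 − (−83.14) = 20.44 dB → 20.4 dB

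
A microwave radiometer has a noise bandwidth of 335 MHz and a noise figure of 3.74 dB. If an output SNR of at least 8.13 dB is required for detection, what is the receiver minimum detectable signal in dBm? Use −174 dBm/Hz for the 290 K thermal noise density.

−76.9 dBm

Sensitivity = −174 + 10 log₁₀(B) + NF + SNR_min
= −174 + 85.25 + 3.74 + 8.13
= −76.88 dBm → −76.9 dBm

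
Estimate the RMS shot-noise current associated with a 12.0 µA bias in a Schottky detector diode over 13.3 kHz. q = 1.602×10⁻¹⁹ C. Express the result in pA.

I_n = √(2qI·B)
2qI·B = 2 × 1.602×10⁻¹⁹ × 1.20×10⁻⁵ × 1.33×10⁴ = 5.11×10⁻²⁰ A²
I_n = √(5.11×10⁻²⁰) = 2.26×10⁻¹⁰ A = 226 pA

226 pA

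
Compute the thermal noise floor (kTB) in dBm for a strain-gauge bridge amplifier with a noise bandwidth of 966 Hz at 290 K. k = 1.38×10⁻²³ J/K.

P_n = kTB = 1.38×10⁻²³ × 290 × 9.66×10² = 3.87×10⁻¹⁸ W
In dBm: 10 log₁₀(3.87×10⁻¹⁸ / 10⁻³) = −144.1 dBm

−144.1 dBm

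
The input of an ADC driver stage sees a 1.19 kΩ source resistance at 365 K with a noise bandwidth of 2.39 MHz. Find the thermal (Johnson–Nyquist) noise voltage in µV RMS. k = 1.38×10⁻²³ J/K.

7.57 µV

V_n = √(4kTRB)
4kTRB = 4 × 1.38×10⁻²³ × 365 × 1.19×10³ × 2.39×10⁶ = 5.73×10⁻¹¹ V²
V_n = √(5.73×10⁻¹¹) = 7.57×10⁻⁶ V = 7.57 µV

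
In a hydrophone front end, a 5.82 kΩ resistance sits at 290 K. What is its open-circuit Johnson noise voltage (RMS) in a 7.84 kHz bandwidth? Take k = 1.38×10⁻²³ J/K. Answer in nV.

V_n = √(4kTRB)
4kTRB = 4 × 1.38×10⁻²³ × 290 × 5.82×10³ × 7.84×10³ = 7.30×10⁻¹³ V²
V_n = √(7.30×10⁻¹³) = 8.55×10⁻⁷ V = 855 nV

855 nV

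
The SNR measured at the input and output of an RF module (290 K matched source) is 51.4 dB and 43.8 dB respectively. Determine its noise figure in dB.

7.6 dB

NF (dB) = SNR_in(dB) − SNR_out(dB) when the source is at T₀
NF = 51.4 − 43.8 = 7.6 dB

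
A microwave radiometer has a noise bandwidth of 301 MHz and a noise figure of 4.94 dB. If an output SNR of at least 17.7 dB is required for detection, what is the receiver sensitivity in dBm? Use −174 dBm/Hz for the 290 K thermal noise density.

Sensitivity = −174 + 10 log₁₀(B) + NF + SNR_min
= −174 + 84.79 + 4.94 + 17.7
= −66.57 dBm → −66.6 dBm

−66.6 dBm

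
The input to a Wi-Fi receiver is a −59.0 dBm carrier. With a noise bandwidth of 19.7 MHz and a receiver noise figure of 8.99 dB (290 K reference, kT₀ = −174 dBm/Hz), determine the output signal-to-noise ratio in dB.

33.1 dB

Noise floor: N = −174 + 10 log₁₀(B) + NF
10 log₁₀(1.97×10⁷) = 72.94 dB
N = −174 + 72.94 + 8.99 = −92.07 dBm
SNR = P_sig − N = −59.0 − (−92.07) = 33.07 dB → 33.1 dB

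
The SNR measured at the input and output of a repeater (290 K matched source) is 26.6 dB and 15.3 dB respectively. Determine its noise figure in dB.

11.3 dB

NF (dB) = SNR_in(dB) − SNR_out(dB) when the source is at T₀
NF = 26.6 − 15.3 = 11.3 dB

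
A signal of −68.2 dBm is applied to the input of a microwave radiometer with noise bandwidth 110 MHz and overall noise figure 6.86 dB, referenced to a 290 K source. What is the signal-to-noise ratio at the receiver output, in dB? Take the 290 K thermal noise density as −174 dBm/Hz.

Noise floor: N = −174 + 10 log₁₀(B) + NF
10 log₁₀(1.10×10⁸) = 80.41 dB
N = −174 + 80.41 + 6.86 = −86.73 dBm
SNR = P_sig − N = −68.2 − (−86.73) = 18.53 dB → 18.5 dB

18.5 dB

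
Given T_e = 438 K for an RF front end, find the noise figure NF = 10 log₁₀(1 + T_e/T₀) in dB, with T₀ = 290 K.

4.00 dB

F = 1 + T_e/T₀ = 1 + 438/290 = 2.51034
NF = 10 log₁₀(2.51034) = 4.00 dB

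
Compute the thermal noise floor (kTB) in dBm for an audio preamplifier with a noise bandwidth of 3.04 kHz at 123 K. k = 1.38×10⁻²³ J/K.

−142.9 dBm

P_n = kTB = 1.38×10⁻²³ × 123 × 3.04×10³ = 5.16×10⁻¹⁸ W
In dBm: 10 log₁₀(5.16×10⁻¹⁸ / 10⁻³) = −142.9 dBm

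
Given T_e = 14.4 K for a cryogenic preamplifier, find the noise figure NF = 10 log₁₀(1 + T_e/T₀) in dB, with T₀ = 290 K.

F = 1 + T_e/T₀ = 1 + 14.4/290 = 1.04966
NF = 10 log₁₀(1.04966) = 0.210 dB

0.210 dB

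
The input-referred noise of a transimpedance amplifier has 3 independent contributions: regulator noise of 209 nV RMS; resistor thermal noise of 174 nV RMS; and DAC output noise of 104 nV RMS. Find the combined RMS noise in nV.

Uncorrelated sources add in power (mean-square): V_tot = √(ΣV_i²)
V_tot = √[(2.09×10⁻⁷)² + (1.74×10⁻⁷)² + (1.04×10⁻⁷)²] = 2.91×10⁻⁷ V = 291 nV

291 nV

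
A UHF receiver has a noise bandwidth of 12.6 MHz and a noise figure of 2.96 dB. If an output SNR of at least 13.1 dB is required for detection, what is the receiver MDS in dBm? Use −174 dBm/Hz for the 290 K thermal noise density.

−86.9 dBm

Sensitivity = −174 + 10 log₁₀(B) + NF + SNR_min
= −174 + 71 + 2.96 + 13.1
= −86.94 dBm → −86.9 dBm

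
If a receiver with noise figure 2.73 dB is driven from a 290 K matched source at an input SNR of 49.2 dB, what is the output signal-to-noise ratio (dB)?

46.47 dB

By definition F = SNR_in/SNR_out, so in dB: SNR_out = SNR_in − NF
SNR_out = 49.2 − 2.73 = 46.47 dB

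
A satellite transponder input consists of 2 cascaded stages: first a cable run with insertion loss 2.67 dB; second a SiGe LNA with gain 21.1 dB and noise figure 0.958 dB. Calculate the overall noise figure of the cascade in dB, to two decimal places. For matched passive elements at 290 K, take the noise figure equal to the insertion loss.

3.63 dB

Convert to linear (a loss of L dB is a gain of −L dB): F_i = 10^(NF_i/10), G_i = 10^(G_i,dB/10)
  Stage 1: F_1 = 10^(2.67/10) = 1.849, G_1 = 10^(−2.67/10) = 0.5408
  Stage 2: F_2 = 10^(0.958/10) = 1.247, G_2 = 10^(21.1/10) = 128.8
Friis cascade:
  F = 1.849 + (1.247 − 1)/0.5408 = 2.306
NF = 10 log₁₀(2.306) = 3.63 dB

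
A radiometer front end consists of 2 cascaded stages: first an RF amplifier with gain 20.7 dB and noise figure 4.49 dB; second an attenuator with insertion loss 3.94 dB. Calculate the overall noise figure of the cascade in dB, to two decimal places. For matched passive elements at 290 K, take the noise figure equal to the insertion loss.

4.51 dB

Convert to linear (a loss of L dB is a gain of −L dB): F_i = 10^(NF_i/10), G_i = 10^(G_i,dB/10)
  Stage 1: F_1 = 10^(4.49/10) = 2.812, G_1 = 10^(20.7/10) = 117.5
  Stage 2: F_2 = 10^(3.94/10) = 2.477, G_2 = 10^(−3.94/10) = 0.4036
Friis cascade:
  F = 2.812 + (2.477 − 1)/117.5 = 2.824
NF = 10 log₁₀(2.824) = 4.51 dB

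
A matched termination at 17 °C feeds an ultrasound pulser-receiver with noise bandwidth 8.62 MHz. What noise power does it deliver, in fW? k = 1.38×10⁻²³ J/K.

T = 17 °C + 273.15 = 290.15 K
P_n = kTB = 1.38×10⁻²³ × 290.15 × 8.62×10⁶ = 3.45×10⁻¹⁴ W = 34.5 fW

34.5 fW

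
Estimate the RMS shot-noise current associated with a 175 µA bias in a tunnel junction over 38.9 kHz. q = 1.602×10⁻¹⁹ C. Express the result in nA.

1.48 nA

I_n = √(2qI·B)
2qI·B = 2 × 1.602×10⁻¹⁹ × 1.75×10⁻⁴ × 3.89×10⁴ = 2.18×10⁻¹⁸ A²
I_n = √(2.18×10⁻¹⁸) = 1.48×10⁻⁹ A = 1.48 nA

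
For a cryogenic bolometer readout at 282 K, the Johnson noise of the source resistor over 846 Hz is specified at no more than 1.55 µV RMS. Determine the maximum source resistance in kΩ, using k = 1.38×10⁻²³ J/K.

182 kΩ

Johnson–Nyquist: V_n = √(4kTRB) ⇒ R = V_n² / (4kTB)
4kTB = 4 × 1.38×10⁻²³ × 282 × 8.46×10² = 1.32×10⁻¹⁷
R = (1.55×10⁻⁶)² / 1.32×10⁻¹⁷ = 1.82×10⁵ Ω = 182 kΩ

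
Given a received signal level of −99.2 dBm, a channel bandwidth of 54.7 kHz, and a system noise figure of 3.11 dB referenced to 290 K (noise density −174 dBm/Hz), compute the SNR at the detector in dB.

24.3 dB

Noise floor: N = −174 + 10 log₁₀(B) + NF
10 log₁₀(5.47×10⁴) = 47.38 dB
N = −174 + 47.38 + 3.11 = −123.51 dBm
SNR = P_sig − N = −99.2 − (−123.51) = 24.31 dB → 24.3 dB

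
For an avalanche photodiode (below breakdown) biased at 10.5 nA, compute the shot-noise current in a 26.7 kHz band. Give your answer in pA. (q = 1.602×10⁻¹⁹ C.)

I_n = √(2qI·B)
2qI·B = 2 × 1.602×10⁻¹⁹ × 1.05×10⁻⁸ × 2.67×10⁴ = 8.98×10⁻²³ A²
I_n = √(8.98×10⁻²³) = 9.48×10⁻¹² A = 9.48 pA

9.48 pA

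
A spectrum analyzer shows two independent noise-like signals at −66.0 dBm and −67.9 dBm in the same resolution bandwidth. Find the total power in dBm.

−63.8 dBm

Convert to linear, add, convert back:
P₁ = 2.51×10⁻¹⁰ W, P₂ = 1.62×10⁻¹⁰ W
P_tot = 4.13×10⁻¹⁰ W → 10 log₁₀(P_tot / 10⁻³) = −63.8 dBm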